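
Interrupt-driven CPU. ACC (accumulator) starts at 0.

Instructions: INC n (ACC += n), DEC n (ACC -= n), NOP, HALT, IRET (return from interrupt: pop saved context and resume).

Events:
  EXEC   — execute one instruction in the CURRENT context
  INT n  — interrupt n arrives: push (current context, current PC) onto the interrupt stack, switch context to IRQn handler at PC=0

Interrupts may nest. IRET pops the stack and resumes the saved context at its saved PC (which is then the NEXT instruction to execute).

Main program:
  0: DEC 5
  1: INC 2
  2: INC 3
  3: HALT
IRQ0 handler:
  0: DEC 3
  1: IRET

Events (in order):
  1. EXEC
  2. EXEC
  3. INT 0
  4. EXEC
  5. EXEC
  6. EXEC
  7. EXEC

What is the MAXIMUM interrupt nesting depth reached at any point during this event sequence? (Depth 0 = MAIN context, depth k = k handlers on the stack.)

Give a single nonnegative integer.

Answer: 1

Derivation:
Event 1 (EXEC): [MAIN] PC=0: DEC 5 -> ACC=-5 [depth=0]
Event 2 (EXEC): [MAIN] PC=1: INC 2 -> ACC=-3 [depth=0]
Event 3 (INT 0): INT 0 arrives: push (MAIN, PC=2), enter IRQ0 at PC=0 (depth now 1) [depth=1]
Event 4 (EXEC): [IRQ0] PC=0: DEC 3 -> ACC=-6 [depth=1]
Event 5 (EXEC): [IRQ0] PC=1: IRET -> resume MAIN at PC=2 (depth now 0) [depth=0]
Event 6 (EXEC): [MAIN] PC=2: INC 3 -> ACC=-3 [depth=0]
Event 7 (EXEC): [MAIN] PC=3: HALT [depth=0]
Max depth observed: 1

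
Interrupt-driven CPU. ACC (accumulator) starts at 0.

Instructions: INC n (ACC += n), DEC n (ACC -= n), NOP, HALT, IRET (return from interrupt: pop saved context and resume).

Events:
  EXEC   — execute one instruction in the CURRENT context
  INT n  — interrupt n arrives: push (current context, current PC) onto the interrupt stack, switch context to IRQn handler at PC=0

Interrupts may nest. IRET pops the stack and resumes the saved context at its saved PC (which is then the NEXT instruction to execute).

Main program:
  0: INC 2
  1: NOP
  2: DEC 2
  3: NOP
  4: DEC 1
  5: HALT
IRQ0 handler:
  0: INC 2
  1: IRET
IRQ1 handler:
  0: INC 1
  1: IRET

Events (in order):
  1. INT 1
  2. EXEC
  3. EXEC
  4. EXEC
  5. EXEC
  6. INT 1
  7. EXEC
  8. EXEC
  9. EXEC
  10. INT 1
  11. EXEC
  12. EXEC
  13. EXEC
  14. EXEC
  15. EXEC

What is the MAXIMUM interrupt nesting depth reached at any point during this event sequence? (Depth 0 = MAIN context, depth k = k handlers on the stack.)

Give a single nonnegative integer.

Answer: 1

Derivation:
Event 1 (INT 1): INT 1 arrives: push (MAIN, PC=0), enter IRQ1 at PC=0 (depth now 1) [depth=1]
Event 2 (EXEC): [IRQ1] PC=0: INC 1 -> ACC=1 [depth=1]
Event 3 (EXEC): [IRQ1] PC=1: IRET -> resume MAIN at PC=0 (depth now 0) [depth=0]
Event 4 (EXEC): [MAIN] PC=0: INC 2 -> ACC=3 [depth=0]
Event 5 (EXEC): [MAIN] PC=1: NOP [depth=0]
Event 6 (INT 1): INT 1 arrives: push (MAIN, PC=2), enter IRQ1 at PC=0 (depth now 1) [depth=1]
Event 7 (EXEC): [IRQ1] PC=0: INC 1 -> ACC=4 [depth=1]
Event 8 (EXEC): [IRQ1] PC=1: IRET -> resume MAIN at PC=2 (depth now 0) [depth=0]
Event 9 (EXEC): [MAIN] PC=2: DEC 2 -> ACC=2 [depth=0]
Event 10 (INT 1): INT 1 arrives: push (MAIN, PC=3), enter IRQ1 at PC=0 (depth now 1) [depth=1]
Event 11 (EXEC): [IRQ1] PC=0: INC 1 -> ACC=3 [depth=1]
Event 12 (EXEC): [IRQ1] PC=1: IRET -> resume MAIN at PC=3 (depth now 0) [depth=0]
Event 13 (EXEC): [MAIN] PC=3: NOP [depth=0]
Event 14 (EXEC): [MAIN] PC=4: DEC 1 -> ACC=2 [depth=0]
Event 15 (EXEC): [MAIN] PC=5: HALT [depth=0]
Max depth observed: 1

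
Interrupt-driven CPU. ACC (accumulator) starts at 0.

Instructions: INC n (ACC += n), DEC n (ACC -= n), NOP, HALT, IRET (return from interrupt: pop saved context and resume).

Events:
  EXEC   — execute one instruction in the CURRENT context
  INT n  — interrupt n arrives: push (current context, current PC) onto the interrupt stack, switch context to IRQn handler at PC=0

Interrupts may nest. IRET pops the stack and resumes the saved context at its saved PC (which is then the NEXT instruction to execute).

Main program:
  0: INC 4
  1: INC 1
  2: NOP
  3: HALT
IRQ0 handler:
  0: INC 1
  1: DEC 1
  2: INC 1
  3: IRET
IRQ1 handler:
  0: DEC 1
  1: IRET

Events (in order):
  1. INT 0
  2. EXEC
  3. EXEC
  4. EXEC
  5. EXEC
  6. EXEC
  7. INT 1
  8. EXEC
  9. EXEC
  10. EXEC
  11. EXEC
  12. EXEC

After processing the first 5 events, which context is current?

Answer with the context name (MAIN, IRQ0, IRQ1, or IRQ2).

Answer: MAIN

Derivation:
Event 1 (INT 0): INT 0 arrives: push (MAIN, PC=0), enter IRQ0 at PC=0 (depth now 1)
Event 2 (EXEC): [IRQ0] PC=0: INC 1 -> ACC=1
Event 3 (EXEC): [IRQ0] PC=1: DEC 1 -> ACC=0
Event 4 (EXEC): [IRQ0] PC=2: INC 1 -> ACC=1
Event 5 (EXEC): [IRQ0] PC=3: IRET -> resume MAIN at PC=0 (depth now 0)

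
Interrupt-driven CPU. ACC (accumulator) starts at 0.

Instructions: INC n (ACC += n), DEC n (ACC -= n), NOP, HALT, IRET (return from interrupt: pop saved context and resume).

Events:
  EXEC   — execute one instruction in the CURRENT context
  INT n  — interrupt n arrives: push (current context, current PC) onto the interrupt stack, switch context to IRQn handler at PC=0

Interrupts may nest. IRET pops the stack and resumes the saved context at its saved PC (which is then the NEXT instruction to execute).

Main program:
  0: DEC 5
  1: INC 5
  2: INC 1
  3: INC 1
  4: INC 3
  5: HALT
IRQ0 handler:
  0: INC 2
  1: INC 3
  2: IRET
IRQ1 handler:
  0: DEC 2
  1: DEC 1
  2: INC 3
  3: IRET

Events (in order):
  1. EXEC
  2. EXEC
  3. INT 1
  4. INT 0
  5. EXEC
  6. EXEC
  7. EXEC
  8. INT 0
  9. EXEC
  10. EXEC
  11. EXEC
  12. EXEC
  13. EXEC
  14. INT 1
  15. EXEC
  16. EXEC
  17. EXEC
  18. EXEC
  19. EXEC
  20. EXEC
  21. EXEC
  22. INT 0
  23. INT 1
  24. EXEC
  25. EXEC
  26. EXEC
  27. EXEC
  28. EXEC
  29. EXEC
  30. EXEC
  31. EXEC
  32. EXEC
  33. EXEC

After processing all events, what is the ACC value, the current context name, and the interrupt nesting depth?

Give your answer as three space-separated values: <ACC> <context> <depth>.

Event 1 (EXEC): [MAIN] PC=0: DEC 5 -> ACC=-5
Event 2 (EXEC): [MAIN] PC=1: INC 5 -> ACC=0
Event 3 (INT 1): INT 1 arrives: push (MAIN, PC=2), enter IRQ1 at PC=0 (depth now 1)
Event 4 (INT 0): INT 0 arrives: push (IRQ1, PC=0), enter IRQ0 at PC=0 (depth now 2)
Event 5 (EXEC): [IRQ0] PC=0: INC 2 -> ACC=2
Event 6 (EXEC): [IRQ0] PC=1: INC 3 -> ACC=5
Event 7 (EXEC): [IRQ0] PC=2: IRET -> resume IRQ1 at PC=0 (depth now 1)
Event 8 (INT 0): INT 0 arrives: push (IRQ1, PC=0), enter IRQ0 at PC=0 (depth now 2)
Event 9 (EXEC): [IRQ0] PC=0: INC 2 -> ACC=7
Event 10 (EXEC): [IRQ0] PC=1: INC 3 -> ACC=10
Event 11 (EXEC): [IRQ0] PC=2: IRET -> resume IRQ1 at PC=0 (depth now 1)
Event 12 (EXEC): [IRQ1] PC=0: DEC 2 -> ACC=8
Event 13 (EXEC): [IRQ1] PC=1: DEC 1 -> ACC=7
Event 14 (INT 1): INT 1 arrives: push (IRQ1, PC=2), enter IRQ1 at PC=0 (depth now 2)
Event 15 (EXEC): [IRQ1] PC=0: DEC 2 -> ACC=5
Event 16 (EXEC): [IRQ1] PC=1: DEC 1 -> ACC=4
Event 17 (EXEC): [IRQ1] PC=2: INC 3 -> ACC=7
Event 18 (EXEC): [IRQ1] PC=3: IRET -> resume IRQ1 at PC=2 (depth now 1)
Event 19 (EXEC): [IRQ1] PC=2: INC 3 -> ACC=10
Event 20 (EXEC): [IRQ1] PC=3: IRET -> resume MAIN at PC=2 (depth now 0)
Event 21 (EXEC): [MAIN] PC=2: INC 1 -> ACC=11
Event 22 (INT 0): INT 0 arrives: push (MAIN, PC=3), enter IRQ0 at PC=0 (depth now 1)
Event 23 (INT 1): INT 1 arrives: push (IRQ0, PC=0), enter IRQ1 at PC=0 (depth now 2)
Event 24 (EXEC): [IRQ1] PC=0: DEC 2 -> ACC=9
Event 25 (EXEC): [IRQ1] PC=1: DEC 1 -> ACC=8
Event 26 (EXEC): [IRQ1] PC=2: INC 3 -> ACC=11
Event 27 (EXEC): [IRQ1] PC=3: IRET -> resume IRQ0 at PC=0 (depth now 1)
Event 28 (EXEC): [IRQ0] PC=0: INC 2 -> ACC=13
Event 29 (EXEC): [IRQ0] PC=1: INC 3 -> ACC=16
Event 30 (EXEC): [IRQ0] PC=2: IRET -> resume MAIN at PC=3 (depth now 0)
Event 31 (EXEC): [MAIN] PC=3: INC 1 -> ACC=17
Event 32 (EXEC): [MAIN] PC=4: INC 3 -> ACC=20
Event 33 (EXEC): [MAIN] PC=5: HALT

Answer: 20 MAIN 0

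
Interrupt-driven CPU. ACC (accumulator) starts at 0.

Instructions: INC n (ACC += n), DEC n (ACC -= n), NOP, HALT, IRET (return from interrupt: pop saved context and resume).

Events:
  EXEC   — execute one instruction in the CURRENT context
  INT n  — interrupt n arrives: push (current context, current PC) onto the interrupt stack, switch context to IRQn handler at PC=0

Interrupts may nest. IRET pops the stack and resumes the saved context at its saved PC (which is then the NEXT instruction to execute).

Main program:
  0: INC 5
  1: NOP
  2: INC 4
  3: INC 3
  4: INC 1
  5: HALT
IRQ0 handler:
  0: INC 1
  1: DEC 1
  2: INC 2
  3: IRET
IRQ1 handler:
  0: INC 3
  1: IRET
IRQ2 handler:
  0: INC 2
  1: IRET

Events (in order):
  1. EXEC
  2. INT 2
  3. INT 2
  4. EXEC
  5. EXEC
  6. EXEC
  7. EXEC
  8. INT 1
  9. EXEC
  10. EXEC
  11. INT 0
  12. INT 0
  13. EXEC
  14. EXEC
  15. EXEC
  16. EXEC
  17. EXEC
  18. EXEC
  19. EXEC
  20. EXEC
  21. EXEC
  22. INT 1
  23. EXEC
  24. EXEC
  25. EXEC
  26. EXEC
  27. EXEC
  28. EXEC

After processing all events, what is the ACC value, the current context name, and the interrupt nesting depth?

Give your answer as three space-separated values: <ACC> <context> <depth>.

Answer: 27 MAIN 0

Derivation:
Event 1 (EXEC): [MAIN] PC=0: INC 5 -> ACC=5
Event 2 (INT 2): INT 2 arrives: push (MAIN, PC=1), enter IRQ2 at PC=0 (depth now 1)
Event 3 (INT 2): INT 2 arrives: push (IRQ2, PC=0), enter IRQ2 at PC=0 (depth now 2)
Event 4 (EXEC): [IRQ2] PC=0: INC 2 -> ACC=7
Event 5 (EXEC): [IRQ2] PC=1: IRET -> resume IRQ2 at PC=0 (depth now 1)
Event 6 (EXEC): [IRQ2] PC=0: INC 2 -> ACC=9
Event 7 (EXEC): [IRQ2] PC=1: IRET -> resume MAIN at PC=1 (depth now 0)
Event 8 (INT 1): INT 1 arrives: push (MAIN, PC=1), enter IRQ1 at PC=0 (depth now 1)
Event 9 (EXEC): [IRQ1] PC=0: INC 3 -> ACC=12
Event 10 (EXEC): [IRQ1] PC=1: IRET -> resume MAIN at PC=1 (depth now 0)
Event 11 (INT 0): INT 0 arrives: push (MAIN, PC=1), enter IRQ0 at PC=0 (depth now 1)
Event 12 (INT 0): INT 0 arrives: push (IRQ0, PC=0), enter IRQ0 at PC=0 (depth now 2)
Event 13 (EXEC): [IRQ0] PC=0: INC 1 -> ACC=13
Event 14 (EXEC): [IRQ0] PC=1: DEC 1 -> ACC=12
Event 15 (EXEC): [IRQ0] PC=2: INC 2 -> ACC=14
Event 16 (EXEC): [IRQ0] PC=3: IRET -> resume IRQ0 at PC=0 (depth now 1)
Event 17 (EXEC): [IRQ0] PC=0: INC 1 -> ACC=15
Event 18 (EXEC): [IRQ0] PC=1: DEC 1 -> ACC=14
Event 19 (EXEC): [IRQ0] PC=2: INC 2 -> ACC=16
Event 20 (EXEC): [IRQ0] PC=3: IRET -> resume MAIN at PC=1 (depth now 0)
Event 21 (EXEC): [MAIN] PC=1: NOP
Event 22 (INT 1): INT 1 arrives: push (MAIN, PC=2), enter IRQ1 at PC=0 (depth now 1)
Event 23 (EXEC): [IRQ1] PC=0: INC 3 -> ACC=19
Event 24 (EXEC): [IRQ1] PC=1: IRET -> resume MAIN at PC=2 (depth now 0)
Event 25 (EXEC): [MAIN] PC=2: INC 4 -> ACC=23
Event 26 (EXEC): [MAIN] PC=3: INC 3 -> ACC=26
Event 27 (EXEC): [MAIN] PC=4: INC 1 -> ACC=27
Event 28 (EXEC): [MAIN] PC=5: HALT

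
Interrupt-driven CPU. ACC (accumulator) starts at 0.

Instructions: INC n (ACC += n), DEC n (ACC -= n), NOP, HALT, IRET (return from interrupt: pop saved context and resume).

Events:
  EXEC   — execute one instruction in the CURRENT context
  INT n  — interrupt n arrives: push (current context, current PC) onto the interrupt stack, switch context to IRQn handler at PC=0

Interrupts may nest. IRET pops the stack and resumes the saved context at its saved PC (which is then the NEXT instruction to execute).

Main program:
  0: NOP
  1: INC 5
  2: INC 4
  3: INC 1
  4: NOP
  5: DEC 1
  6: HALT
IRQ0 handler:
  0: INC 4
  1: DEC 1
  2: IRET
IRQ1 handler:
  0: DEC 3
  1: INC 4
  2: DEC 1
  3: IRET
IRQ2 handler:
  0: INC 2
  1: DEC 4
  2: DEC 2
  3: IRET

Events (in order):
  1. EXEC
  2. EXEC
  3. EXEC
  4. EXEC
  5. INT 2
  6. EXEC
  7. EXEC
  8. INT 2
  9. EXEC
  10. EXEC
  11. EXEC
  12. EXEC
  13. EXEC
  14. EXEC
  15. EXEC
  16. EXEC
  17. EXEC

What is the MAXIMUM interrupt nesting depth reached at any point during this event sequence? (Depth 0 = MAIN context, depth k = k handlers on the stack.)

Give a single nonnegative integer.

Answer: 2

Derivation:
Event 1 (EXEC): [MAIN] PC=0: NOP [depth=0]
Event 2 (EXEC): [MAIN] PC=1: INC 5 -> ACC=5 [depth=0]
Event 3 (EXEC): [MAIN] PC=2: INC 4 -> ACC=9 [depth=0]
Event 4 (EXEC): [MAIN] PC=3: INC 1 -> ACC=10 [depth=0]
Event 5 (INT 2): INT 2 arrives: push (MAIN, PC=4), enter IRQ2 at PC=0 (depth now 1) [depth=1]
Event 6 (EXEC): [IRQ2] PC=0: INC 2 -> ACC=12 [depth=1]
Event 7 (EXEC): [IRQ2] PC=1: DEC 4 -> ACC=8 [depth=1]
Event 8 (INT 2): INT 2 arrives: push (IRQ2, PC=2), enter IRQ2 at PC=0 (depth now 2) [depth=2]
Event 9 (EXEC): [IRQ2] PC=0: INC 2 -> ACC=10 [depth=2]
Event 10 (EXEC): [IRQ2] PC=1: DEC 4 -> ACC=6 [depth=2]
Event 11 (EXEC): [IRQ2] PC=2: DEC 2 -> ACC=4 [depth=2]
Event 12 (EXEC): [IRQ2] PC=3: IRET -> resume IRQ2 at PC=2 (depth now 1) [depth=1]
Event 13 (EXEC): [IRQ2] PC=2: DEC 2 -> ACC=2 [depth=1]
Event 14 (EXEC): [IRQ2] PC=3: IRET -> resume MAIN at PC=4 (depth now 0) [depth=0]
Event 15 (EXEC): [MAIN] PC=4: NOP [depth=0]
Event 16 (EXEC): [MAIN] PC=5: DEC 1 -> ACC=1 [depth=0]
Event 17 (EXEC): [MAIN] PC=6: HALT [depth=0]
Max depth observed: 2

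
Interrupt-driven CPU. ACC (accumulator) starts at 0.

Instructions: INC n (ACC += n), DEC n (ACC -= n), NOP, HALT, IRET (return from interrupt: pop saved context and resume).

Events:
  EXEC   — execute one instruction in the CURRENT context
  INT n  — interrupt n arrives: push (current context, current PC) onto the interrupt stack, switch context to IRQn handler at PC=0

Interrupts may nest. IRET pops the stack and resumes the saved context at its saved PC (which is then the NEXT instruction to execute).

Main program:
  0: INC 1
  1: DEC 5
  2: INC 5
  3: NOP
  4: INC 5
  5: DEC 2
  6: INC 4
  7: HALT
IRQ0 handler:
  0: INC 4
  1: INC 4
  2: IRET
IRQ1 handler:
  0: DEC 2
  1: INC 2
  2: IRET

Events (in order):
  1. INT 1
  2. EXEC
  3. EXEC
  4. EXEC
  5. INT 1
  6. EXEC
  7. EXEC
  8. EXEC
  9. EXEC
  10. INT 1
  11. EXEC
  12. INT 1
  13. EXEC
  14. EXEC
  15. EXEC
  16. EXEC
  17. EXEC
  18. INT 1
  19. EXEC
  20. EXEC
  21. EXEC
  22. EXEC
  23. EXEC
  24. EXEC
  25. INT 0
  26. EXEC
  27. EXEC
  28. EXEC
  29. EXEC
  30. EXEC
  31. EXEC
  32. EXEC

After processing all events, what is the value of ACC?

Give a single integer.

Event 1 (INT 1): INT 1 arrives: push (MAIN, PC=0), enter IRQ1 at PC=0 (depth now 1)
Event 2 (EXEC): [IRQ1] PC=0: DEC 2 -> ACC=-2
Event 3 (EXEC): [IRQ1] PC=1: INC 2 -> ACC=0
Event 4 (EXEC): [IRQ1] PC=2: IRET -> resume MAIN at PC=0 (depth now 0)
Event 5 (INT 1): INT 1 arrives: push (MAIN, PC=0), enter IRQ1 at PC=0 (depth now 1)
Event 6 (EXEC): [IRQ1] PC=0: DEC 2 -> ACC=-2
Event 7 (EXEC): [IRQ1] PC=1: INC 2 -> ACC=0
Event 8 (EXEC): [IRQ1] PC=2: IRET -> resume MAIN at PC=0 (depth now 0)
Event 9 (EXEC): [MAIN] PC=0: INC 1 -> ACC=1
Event 10 (INT 1): INT 1 arrives: push (MAIN, PC=1), enter IRQ1 at PC=0 (depth now 1)
Event 11 (EXEC): [IRQ1] PC=0: DEC 2 -> ACC=-1
Event 12 (INT 1): INT 1 arrives: push (IRQ1, PC=1), enter IRQ1 at PC=0 (depth now 2)
Event 13 (EXEC): [IRQ1] PC=0: DEC 2 -> ACC=-3
Event 14 (EXEC): [IRQ1] PC=1: INC 2 -> ACC=-1
Event 15 (EXEC): [IRQ1] PC=2: IRET -> resume IRQ1 at PC=1 (depth now 1)
Event 16 (EXEC): [IRQ1] PC=1: INC 2 -> ACC=1
Event 17 (EXEC): [IRQ1] PC=2: IRET -> resume MAIN at PC=1 (depth now 0)
Event 18 (INT 1): INT 1 arrives: push (MAIN, PC=1), enter IRQ1 at PC=0 (depth now 1)
Event 19 (EXEC): [IRQ1] PC=0: DEC 2 -> ACC=-1
Event 20 (EXEC): [IRQ1] PC=1: INC 2 -> ACC=1
Event 21 (EXEC): [IRQ1] PC=2: IRET -> resume MAIN at PC=1 (depth now 0)
Event 22 (EXEC): [MAIN] PC=1: DEC 5 -> ACC=-4
Event 23 (EXEC): [MAIN] PC=2: INC 5 -> ACC=1
Event 24 (EXEC): [MAIN] PC=3: NOP
Event 25 (INT 0): INT 0 arrives: push (MAIN, PC=4), enter IRQ0 at PC=0 (depth now 1)
Event 26 (EXEC): [IRQ0] PC=0: INC 4 -> ACC=5
Event 27 (EXEC): [IRQ0] PC=1: INC 4 -> ACC=9
Event 28 (EXEC): [IRQ0] PC=2: IRET -> resume MAIN at PC=4 (depth now 0)
Event 29 (EXEC): [MAIN] PC=4: INC 5 -> ACC=14
Event 30 (EXEC): [MAIN] PC=5: DEC 2 -> ACC=12
Event 31 (EXEC): [MAIN] PC=6: INC 4 -> ACC=16
Event 32 (EXEC): [MAIN] PC=7: HALT

Answer: 16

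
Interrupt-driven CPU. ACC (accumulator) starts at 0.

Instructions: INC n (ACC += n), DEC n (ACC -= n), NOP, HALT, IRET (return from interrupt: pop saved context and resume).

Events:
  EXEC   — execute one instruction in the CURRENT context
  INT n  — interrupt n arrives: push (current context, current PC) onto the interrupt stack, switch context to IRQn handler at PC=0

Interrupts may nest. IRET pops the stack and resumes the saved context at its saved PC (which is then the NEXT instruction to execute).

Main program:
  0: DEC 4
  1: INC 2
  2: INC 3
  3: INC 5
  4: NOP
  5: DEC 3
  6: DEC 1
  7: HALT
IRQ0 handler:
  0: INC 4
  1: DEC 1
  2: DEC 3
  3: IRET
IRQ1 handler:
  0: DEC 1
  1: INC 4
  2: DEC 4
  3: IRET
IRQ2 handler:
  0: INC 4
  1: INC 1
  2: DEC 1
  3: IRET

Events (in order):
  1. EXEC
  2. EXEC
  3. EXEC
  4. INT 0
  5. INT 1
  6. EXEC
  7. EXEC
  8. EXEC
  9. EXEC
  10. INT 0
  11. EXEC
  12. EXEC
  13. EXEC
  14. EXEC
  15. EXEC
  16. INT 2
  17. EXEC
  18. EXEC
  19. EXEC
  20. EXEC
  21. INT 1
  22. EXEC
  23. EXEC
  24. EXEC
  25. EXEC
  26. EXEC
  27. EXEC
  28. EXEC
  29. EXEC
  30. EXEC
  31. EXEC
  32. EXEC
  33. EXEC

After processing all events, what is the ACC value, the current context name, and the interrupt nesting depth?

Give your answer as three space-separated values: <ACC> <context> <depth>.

Answer: 4 MAIN 0

Derivation:
Event 1 (EXEC): [MAIN] PC=0: DEC 4 -> ACC=-4
Event 2 (EXEC): [MAIN] PC=1: INC 2 -> ACC=-2
Event 3 (EXEC): [MAIN] PC=2: INC 3 -> ACC=1
Event 4 (INT 0): INT 0 arrives: push (MAIN, PC=3), enter IRQ0 at PC=0 (depth now 1)
Event 5 (INT 1): INT 1 arrives: push (IRQ0, PC=0), enter IRQ1 at PC=0 (depth now 2)
Event 6 (EXEC): [IRQ1] PC=0: DEC 1 -> ACC=0
Event 7 (EXEC): [IRQ1] PC=1: INC 4 -> ACC=4
Event 8 (EXEC): [IRQ1] PC=2: DEC 4 -> ACC=0
Event 9 (EXEC): [IRQ1] PC=3: IRET -> resume IRQ0 at PC=0 (depth now 1)
Event 10 (INT 0): INT 0 arrives: push (IRQ0, PC=0), enter IRQ0 at PC=0 (depth now 2)
Event 11 (EXEC): [IRQ0] PC=0: INC 4 -> ACC=4
Event 12 (EXEC): [IRQ0] PC=1: DEC 1 -> ACC=3
Event 13 (EXEC): [IRQ0] PC=2: DEC 3 -> ACC=0
Event 14 (EXEC): [IRQ0] PC=3: IRET -> resume IRQ0 at PC=0 (depth now 1)
Event 15 (EXEC): [IRQ0] PC=0: INC 4 -> ACC=4
Event 16 (INT 2): INT 2 arrives: push (IRQ0, PC=1), enter IRQ2 at PC=0 (depth now 2)
Event 17 (EXEC): [IRQ2] PC=0: INC 4 -> ACC=8
Event 18 (EXEC): [IRQ2] PC=1: INC 1 -> ACC=9
Event 19 (EXEC): [IRQ2] PC=2: DEC 1 -> ACC=8
Event 20 (EXEC): [IRQ2] PC=3: IRET -> resume IRQ0 at PC=1 (depth now 1)
Event 21 (INT 1): INT 1 arrives: push (IRQ0, PC=1), enter IRQ1 at PC=0 (depth now 2)
Event 22 (EXEC): [IRQ1] PC=0: DEC 1 -> ACC=7
Event 23 (EXEC): [IRQ1] PC=1: INC 4 -> ACC=11
Event 24 (EXEC): [IRQ1] PC=2: DEC 4 -> ACC=7
Event 25 (EXEC): [IRQ1] PC=3: IRET -> resume IRQ0 at PC=1 (depth now 1)
Event 26 (EXEC): [IRQ0] PC=1: DEC 1 -> ACC=6
Event 27 (EXEC): [IRQ0] PC=2: DEC 3 -> ACC=3
Event 28 (EXEC): [IRQ0] PC=3: IRET -> resume MAIN at PC=3 (depth now 0)
Event 29 (EXEC): [MAIN] PC=3: INC 5 -> ACC=8
Event 30 (EXEC): [MAIN] PC=4: NOP
Event 31 (EXEC): [MAIN] PC=5: DEC 3 -> ACC=5
Event 32 (EXEC): [MAIN] PC=6: DEC 1 -> ACC=4
Event 33 (EXEC): [MAIN] PC=7: HALT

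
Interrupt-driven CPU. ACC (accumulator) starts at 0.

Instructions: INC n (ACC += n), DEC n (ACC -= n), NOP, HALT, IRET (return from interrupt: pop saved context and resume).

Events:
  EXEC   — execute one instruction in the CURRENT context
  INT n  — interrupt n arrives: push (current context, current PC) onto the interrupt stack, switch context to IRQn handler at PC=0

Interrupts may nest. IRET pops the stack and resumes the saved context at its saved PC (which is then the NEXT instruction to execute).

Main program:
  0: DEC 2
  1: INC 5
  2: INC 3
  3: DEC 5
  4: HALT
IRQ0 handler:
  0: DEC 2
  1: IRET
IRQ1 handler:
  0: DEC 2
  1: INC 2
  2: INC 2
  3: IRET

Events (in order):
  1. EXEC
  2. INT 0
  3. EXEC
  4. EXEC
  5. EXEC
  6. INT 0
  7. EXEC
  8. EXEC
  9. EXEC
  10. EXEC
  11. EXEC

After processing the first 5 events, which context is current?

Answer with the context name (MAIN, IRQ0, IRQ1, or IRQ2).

Event 1 (EXEC): [MAIN] PC=0: DEC 2 -> ACC=-2
Event 2 (INT 0): INT 0 arrives: push (MAIN, PC=1), enter IRQ0 at PC=0 (depth now 1)
Event 3 (EXEC): [IRQ0] PC=0: DEC 2 -> ACC=-4
Event 4 (EXEC): [IRQ0] PC=1: IRET -> resume MAIN at PC=1 (depth now 0)
Event 5 (EXEC): [MAIN] PC=1: INC 5 -> ACC=1

Answer: MAIN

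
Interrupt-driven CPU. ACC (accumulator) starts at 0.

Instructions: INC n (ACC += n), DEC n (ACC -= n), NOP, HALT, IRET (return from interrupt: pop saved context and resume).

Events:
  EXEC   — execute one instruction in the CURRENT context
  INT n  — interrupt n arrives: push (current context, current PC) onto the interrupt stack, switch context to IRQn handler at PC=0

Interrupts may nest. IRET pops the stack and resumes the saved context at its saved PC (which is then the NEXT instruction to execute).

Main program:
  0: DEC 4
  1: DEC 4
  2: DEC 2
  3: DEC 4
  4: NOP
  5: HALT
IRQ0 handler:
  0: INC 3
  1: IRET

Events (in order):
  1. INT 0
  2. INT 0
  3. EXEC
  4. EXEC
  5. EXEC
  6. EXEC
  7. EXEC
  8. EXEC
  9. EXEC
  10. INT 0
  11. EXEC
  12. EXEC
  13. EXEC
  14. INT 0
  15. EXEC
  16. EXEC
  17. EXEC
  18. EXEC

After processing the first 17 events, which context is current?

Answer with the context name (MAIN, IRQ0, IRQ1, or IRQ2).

Event 1 (INT 0): INT 0 arrives: push (MAIN, PC=0), enter IRQ0 at PC=0 (depth now 1)
Event 2 (INT 0): INT 0 arrives: push (IRQ0, PC=0), enter IRQ0 at PC=0 (depth now 2)
Event 3 (EXEC): [IRQ0] PC=0: INC 3 -> ACC=3
Event 4 (EXEC): [IRQ0] PC=1: IRET -> resume IRQ0 at PC=0 (depth now 1)
Event 5 (EXEC): [IRQ0] PC=0: INC 3 -> ACC=6
Event 6 (EXEC): [IRQ0] PC=1: IRET -> resume MAIN at PC=0 (depth now 0)
Event 7 (EXEC): [MAIN] PC=0: DEC 4 -> ACC=2
Event 8 (EXEC): [MAIN] PC=1: DEC 4 -> ACC=-2
Event 9 (EXEC): [MAIN] PC=2: DEC 2 -> ACC=-4
Event 10 (INT 0): INT 0 arrives: push (MAIN, PC=3), enter IRQ0 at PC=0 (depth now 1)
Event 11 (EXEC): [IRQ0] PC=0: INC 3 -> ACC=-1
Event 12 (EXEC): [IRQ0] PC=1: IRET -> resume MAIN at PC=3 (depth now 0)
Event 13 (EXEC): [MAIN] PC=3: DEC 4 -> ACC=-5
Event 14 (INT 0): INT 0 arrives: push (MAIN, PC=4), enter IRQ0 at PC=0 (depth now 1)
Event 15 (EXEC): [IRQ0] PC=0: INC 3 -> ACC=-2
Event 16 (EXEC): [IRQ0] PC=1: IRET -> resume MAIN at PC=4 (depth now 0)
Event 17 (EXEC): [MAIN] PC=4: NOP

Answer: MAIN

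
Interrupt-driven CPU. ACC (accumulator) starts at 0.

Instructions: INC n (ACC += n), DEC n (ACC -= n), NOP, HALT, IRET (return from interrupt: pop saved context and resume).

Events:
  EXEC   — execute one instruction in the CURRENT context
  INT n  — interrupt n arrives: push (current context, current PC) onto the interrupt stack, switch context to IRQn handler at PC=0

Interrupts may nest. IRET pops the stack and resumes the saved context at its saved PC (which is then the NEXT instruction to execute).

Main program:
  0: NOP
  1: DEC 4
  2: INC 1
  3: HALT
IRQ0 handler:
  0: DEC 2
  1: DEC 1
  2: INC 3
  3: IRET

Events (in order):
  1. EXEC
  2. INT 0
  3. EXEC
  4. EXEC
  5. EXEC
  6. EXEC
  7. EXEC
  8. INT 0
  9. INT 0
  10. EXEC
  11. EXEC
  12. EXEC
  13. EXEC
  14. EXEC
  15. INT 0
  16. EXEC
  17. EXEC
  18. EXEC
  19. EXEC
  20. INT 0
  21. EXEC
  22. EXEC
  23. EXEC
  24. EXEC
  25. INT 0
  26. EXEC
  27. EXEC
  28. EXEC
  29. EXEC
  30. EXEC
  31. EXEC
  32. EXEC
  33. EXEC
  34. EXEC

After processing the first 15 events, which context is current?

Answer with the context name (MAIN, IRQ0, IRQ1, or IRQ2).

Event 1 (EXEC): [MAIN] PC=0: NOP
Event 2 (INT 0): INT 0 arrives: push (MAIN, PC=1), enter IRQ0 at PC=0 (depth now 1)
Event 3 (EXEC): [IRQ0] PC=0: DEC 2 -> ACC=-2
Event 4 (EXEC): [IRQ0] PC=1: DEC 1 -> ACC=-3
Event 5 (EXEC): [IRQ0] PC=2: INC 3 -> ACC=0
Event 6 (EXEC): [IRQ0] PC=3: IRET -> resume MAIN at PC=1 (depth now 0)
Event 7 (EXEC): [MAIN] PC=1: DEC 4 -> ACC=-4
Event 8 (INT 0): INT 0 arrives: push (MAIN, PC=2), enter IRQ0 at PC=0 (depth now 1)
Event 9 (INT 0): INT 0 arrives: push (IRQ0, PC=0), enter IRQ0 at PC=0 (depth now 2)
Event 10 (EXEC): [IRQ0] PC=0: DEC 2 -> ACC=-6
Event 11 (EXEC): [IRQ0] PC=1: DEC 1 -> ACC=-7
Event 12 (EXEC): [IRQ0] PC=2: INC 3 -> ACC=-4
Event 13 (EXEC): [IRQ0] PC=3: IRET -> resume IRQ0 at PC=0 (depth now 1)
Event 14 (EXEC): [IRQ0] PC=0: DEC 2 -> ACC=-6
Event 15 (INT 0): INT 0 arrives: push (IRQ0, PC=1), enter IRQ0 at PC=0 (depth now 2)

Answer: IRQ0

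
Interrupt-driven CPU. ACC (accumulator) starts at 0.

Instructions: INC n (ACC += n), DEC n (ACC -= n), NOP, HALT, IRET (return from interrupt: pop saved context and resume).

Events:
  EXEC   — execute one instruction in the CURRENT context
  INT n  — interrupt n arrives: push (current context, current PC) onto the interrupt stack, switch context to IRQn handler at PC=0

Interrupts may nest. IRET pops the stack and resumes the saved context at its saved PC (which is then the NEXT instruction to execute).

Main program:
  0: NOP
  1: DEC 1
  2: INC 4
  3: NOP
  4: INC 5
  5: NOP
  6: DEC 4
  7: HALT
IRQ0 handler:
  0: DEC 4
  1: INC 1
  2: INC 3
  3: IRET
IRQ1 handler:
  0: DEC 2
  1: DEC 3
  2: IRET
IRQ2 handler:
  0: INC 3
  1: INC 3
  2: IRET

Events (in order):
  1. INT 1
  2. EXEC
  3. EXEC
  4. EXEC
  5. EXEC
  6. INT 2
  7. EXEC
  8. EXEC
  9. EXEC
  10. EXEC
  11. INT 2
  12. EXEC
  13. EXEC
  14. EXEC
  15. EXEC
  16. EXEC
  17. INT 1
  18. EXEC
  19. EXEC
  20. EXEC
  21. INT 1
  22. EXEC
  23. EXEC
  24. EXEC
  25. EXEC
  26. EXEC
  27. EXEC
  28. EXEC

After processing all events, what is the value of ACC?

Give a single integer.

Event 1 (INT 1): INT 1 arrives: push (MAIN, PC=0), enter IRQ1 at PC=0 (depth now 1)
Event 2 (EXEC): [IRQ1] PC=0: DEC 2 -> ACC=-2
Event 3 (EXEC): [IRQ1] PC=1: DEC 3 -> ACC=-5
Event 4 (EXEC): [IRQ1] PC=2: IRET -> resume MAIN at PC=0 (depth now 0)
Event 5 (EXEC): [MAIN] PC=0: NOP
Event 6 (INT 2): INT 2 arrives: push (MAIN, PC=1), enter IRQ2 at PC=0 (depth now 1)
Event 7 (EXEC): [IRQ2] PC=0: INC 3 -> ACC=-2
Event 8 (EXEC): [IRQ2] PC=1: INC 3 -> ACC=1
Event 9 (EXEC): [IRQ2] PC=2: IRET -> resume MAIN at PC=1 (depth now 0)
Event 10 (EXEC): [MAIN] PC=1: DEC 1 -> ACC=0
Event 11 (INT 2): INT 2 arrives: push (MAIN, PC=2), enter IRQ2 at PC=0 (depth now 1)
Event 12 (EXEC): [IRQ2] PC=0: INC 3 -> ACC=3
Event 13 (EXEC): [IRQ2] PC=1: INC 3 -> ACC=6
Event 14 (EXEC): [IRQ2] PC=2: IRET -> resume MAIN at PC=2 (depth now 0)
Event 15 (EXEC): [MAIN] PC=2: INC 4 -> ACC=10
Event 16 (EXEC): [MAIN] PC=3: NOP
Event 17 (INT 1): INT 1 arrives: push (MAIN, PC=4), enter IRQ1 at PC=0 (depth now 1)
Event 18 (EXEC): [IRQ1] PC=0: DEC 2 -> ACC=8
Event 19 (EXEC): [IRQ1] PC=1: DEC 3 -> ACC=5
Event 20 (EXEC): [IRQ1] PC=2: IRET -> resume MAIN at PC=4 (depth now 0)
Event 21 (INT 1): INT 1 arrives: push (MAIN, PC=4), enter IRQ1 at PC=0 (depth now 1)
Event 22 (EXEC): [IRQ1] PC=0: DEC 2 -> ACC=3
Event 23 (EXEC): [IRQ1] PC=1: DEC 3 -> ACC=0
Event 24 (EXEC): [IRQ1] PC=2: IRET -> resume MAIN at PC=4 (depth now 0)
Event 25 (EXEC): [MAIN] PC=4: INC 5 -> ACC=5
Event 26 (EXEC): [MAIN] PC=5: NOP
Event 27 (EXEC): [MAIN] PC=6: DEC 4 -> ACC=1
Event 28 (EXEC): [MAIN] PC=7: HALT

Answer: 1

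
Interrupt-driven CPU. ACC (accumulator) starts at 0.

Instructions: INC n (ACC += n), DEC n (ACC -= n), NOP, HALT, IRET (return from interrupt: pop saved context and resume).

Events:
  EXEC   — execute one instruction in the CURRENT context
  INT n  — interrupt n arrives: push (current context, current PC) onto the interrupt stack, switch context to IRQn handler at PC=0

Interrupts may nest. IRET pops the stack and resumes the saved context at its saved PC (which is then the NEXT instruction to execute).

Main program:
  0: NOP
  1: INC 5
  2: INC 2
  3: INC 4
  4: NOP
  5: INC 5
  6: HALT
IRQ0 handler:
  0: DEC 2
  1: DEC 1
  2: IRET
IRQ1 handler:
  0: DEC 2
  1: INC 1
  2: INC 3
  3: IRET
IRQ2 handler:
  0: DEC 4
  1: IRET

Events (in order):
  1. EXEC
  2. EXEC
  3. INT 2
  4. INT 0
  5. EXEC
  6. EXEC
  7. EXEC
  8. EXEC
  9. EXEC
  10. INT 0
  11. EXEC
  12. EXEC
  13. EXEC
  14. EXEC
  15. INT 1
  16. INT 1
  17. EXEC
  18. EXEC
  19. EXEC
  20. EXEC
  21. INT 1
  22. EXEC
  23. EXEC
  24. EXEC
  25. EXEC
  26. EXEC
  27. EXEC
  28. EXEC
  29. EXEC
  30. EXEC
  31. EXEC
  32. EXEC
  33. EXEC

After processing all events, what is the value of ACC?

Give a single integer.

Event 1 (EXEC): [MAIN] PC=0: NOP
Event 2 (EXEC): [MAIN] PC=1: INC 5 -> ACC=5
Event 3 (INT 2): INT 2 arrives: push (MAIN, PC=2), enter IRQ2 at PC=0 (depth now 1)
Event 4 (INT 0): INT 0 arrives: push (IRQ2, PC=0), enter IRQ0 at PC=0 (depth now 2)
Event 5 (EXEC): [IRQ0] PC=0: DEC 2 -> ACC=3
Event 6 (EXEC): [IRQ0] PC=1: DEC 1 -> ACC=2
Event 7 (EXEC): [IRQ0] PC=2: IRET -> resume IRQ2 at PC=0 (depth now 1)
Event 8 (EXEC): [IRQ2] PC=0: DEC 4 -> ACC=-2
Event 9 (EXEC): [IRQ2] PC=1: IRET -> resume MAIN at PC=2 (depth now 0)
Event 10 (INT 0): INT 0 arrives: push (MAIN, PC=2), enter IRQ0 at PC=0 (depth now 1)
Event 11 (EXEC): [IRQ0] PC=0: DEC 2 -> ACC=-4
Event 12 (EXEC): [IRQ0] PC=1: DEC 1 -> ACC=-5
Event 13 (EXEC): [IRQ0] PC=2: IRET -> resume MAIN at PC=2 (depth now 0)
Event 14 (EXEC): [MAIN] PC=2: INC 2 -> ACC=-3
Event 15 (INT 1): INT 1 arrives: push (MAIN, PC=3), enter IRQ1 at PC=0 (depth now 1)
Event 16 (INT 1): INT 1 arrives: push (IRQ1, PC=0), enter IRQ1 at PC=0 (depth now 2)
Event 17 (EXEC): [IRQ1] PC=0: DEC 2 -> ACC=-5
Event 18 (EXEC): [IRQ1] PC=1: INC 1 -> ACC=-4
Event 19 (EXEC): [IRQ1] PC=2: INC 3 -> ACC=-1
Event 20 (EXEC): [IRQ1] PC=3: IRET -> resume IRQ1 at PC=0 (depth now 1)
Event 21 (INT 1): INT 1 arrives: push (IRQ1, PC=0), enter IRQ1 at PC=0 (depth now 2)
Event 22 (EXEC): [IRQ1] PC=0: DEC 2 -> ACC=-3
Event 23 (EXEC): [IRQ1] PC=1: INC 1 -> ACC=-2
Event 24 (EXEC): [IRQ1] PC=2: INC 3 -> ACC=1
Event 25 (EXEC): [IRQ1] PC=3: IRET -> resume IRQ1 at PC=0 (depth now 1)
Event 26 (EXEC): [IRQ1] PC=0: DEC 2 -> ACC=-1
Event 27 (EXEC): [IRQ1] PC=1: INC 1 -> ACC=0
Event 28 (EXEC): [IRQ1] PC=2: INC 3 -> ACC=3
Event 29 (EXEC): [IRQ1] PC=3: IRET -> resume MAIN at PC=3 (depth now 0)
Event 30 (EXEC): [MAIN] PC=3: INC 4 -> ACC=7
Event 31 (EXEC): [MAIN] PC=4: NOP
Event 32 (EXEC): [MAIN] PC=5: INC 5 -> ACC=12
Event 33 (EXEC): [MAIN] PC=6: HALT

Answer: 12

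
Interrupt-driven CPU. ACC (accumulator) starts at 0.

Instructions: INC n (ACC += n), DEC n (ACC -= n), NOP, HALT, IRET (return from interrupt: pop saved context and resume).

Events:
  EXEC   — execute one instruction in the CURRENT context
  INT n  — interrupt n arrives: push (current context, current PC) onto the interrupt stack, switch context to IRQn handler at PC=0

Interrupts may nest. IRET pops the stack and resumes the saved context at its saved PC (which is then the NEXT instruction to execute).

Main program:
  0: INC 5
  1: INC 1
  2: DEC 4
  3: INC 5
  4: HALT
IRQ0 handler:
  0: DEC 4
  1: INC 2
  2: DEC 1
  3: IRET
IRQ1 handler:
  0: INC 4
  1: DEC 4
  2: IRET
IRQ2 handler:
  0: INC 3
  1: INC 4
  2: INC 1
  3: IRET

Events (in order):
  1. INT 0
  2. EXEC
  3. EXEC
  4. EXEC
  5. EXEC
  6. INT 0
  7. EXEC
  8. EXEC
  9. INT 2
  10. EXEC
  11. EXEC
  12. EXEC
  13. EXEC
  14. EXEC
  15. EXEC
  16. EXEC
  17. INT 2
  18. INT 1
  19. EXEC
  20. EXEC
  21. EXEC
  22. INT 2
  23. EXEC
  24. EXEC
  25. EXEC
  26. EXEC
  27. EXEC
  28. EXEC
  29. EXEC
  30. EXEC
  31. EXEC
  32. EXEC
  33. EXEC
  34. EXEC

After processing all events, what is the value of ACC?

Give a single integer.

Event 1 (INT 0): INT 0 arrives: push (MAIN, PC=0), enter IRQ0 at PC=0 (depth now 1)
Event 2 (EXEC): [IRQ0] PC=0: DEC 4 -> ACC=-4
Event 3 (EXEC): [IRQ0] PC=1: INC 2 -> ACC=-2
Event 4 (EXEC): [IRQ0] PC=2: DEC 1 -> ACC=-3
Event 5 (EXEC): [IRQ0] PC=3: IRET -> resume MAIN at PC=0 (depth now 0)
Event 6 (INT 0): INT 0 arrives: push (MAIN, PC=0), enter IRQ0 at PC=0 (depth now 1)
Event 7 (EXEC): [IRQ0] PC=0: DEC 4 -> ACC=-7
Event 8 (EXEC): [IRQ0] PC=1: INC 2 -> ACC=-5
Event 9 (INT 2): INT 2 arrives: push (IRQ0, PC=2), enter IRQ2 at PC=0 (depth now 2)
Event 10 (EXEC): [IRQ2] PC=0: INC 3 -> ACC=-2
Event 11 (EXEC): [IRQ2] PC=1: INC 4 -> ACC=2
Event 12 (EXEC): [IRQ2] PC=2: INC 1 -> ACC=3
Event 13 (EXEC): [IRQ2] PC=3: IRET -> resume IRQ0 at PC=2 (depth now 1)
Event 14 (EXEC): [IRQ0] PC=2: DEC 1 -> ACC=2
Event 15 (EXEC): [IRQ0] PC=3: IRET -> resume MAIN at PC=0 (depth now 0)
Event 16 (EXEC): [MAIN] PC=0: INC 5 -> ACC=7
Event 17 (INT 2): INT 2 arrives: push (MAIN, PC=1), enter IRQ2 at PC=0 (depth now 1)
Event 18 (INT 1): INT 1 arrives: push (IRQ2, PC=0), enter IRQ1 at PC=0 (depth now 2)
Event 19 (EXEC): [IRQ1] PC=0: INC 4 -> ACC=11
Event 20 (EXEC): [IRQ1] PC=1: DEC 4 -> ACC=7
Event 21 (EXEC): [IRQ1] PC=2: IRET -> resume IRQ2 at PC=0 (depth now 1)
Event 22 (INT 2): INT 2 arrives: push (IRQ2, PC=0), enter IRQ2 at PC=0 (depth now 2)
Event 23 (EXEC): [IRQ2] PC=0: INC 3 -> ACC=10
Event 24 (EXEC): [IRQ2] PC=1: INC 4 -> ACC=14
Event 25 (EXEC): [IRQ2] PC=2: INC 1 -> ACC=15
Event 26 (EXEC): [IRQ2] PC=3: IRET -> resume IRQ2 at PC=0 (depth now 1)
Event 27 (EXEC): [IRQ2] PC=0: INC 3 -> ACC=18
Event 28 (EXEC): [IRQ2] PC=1: INC 4 -> ACC=22
Event 29 (EXEC): [IRQ2] PC=2: INC 1 -> ACC=23
Event 30 (EXEC): [IRQ2] PC=3: IRET -> resume MAIN at PC=1 (depth now 0)
Event 31 (EXEC): [MAIN] PC=1: INC 1 -> ACC=24
Event 32 (EXEC): [MAIN] PC=2: DEC 4 -> ACC=20
Event 33 (EXEC): [MAIN] PC=3: INC 5 -> ACC=25
Event 34 (EXEC): [MAIN] PC=4: HALT

Answer: 25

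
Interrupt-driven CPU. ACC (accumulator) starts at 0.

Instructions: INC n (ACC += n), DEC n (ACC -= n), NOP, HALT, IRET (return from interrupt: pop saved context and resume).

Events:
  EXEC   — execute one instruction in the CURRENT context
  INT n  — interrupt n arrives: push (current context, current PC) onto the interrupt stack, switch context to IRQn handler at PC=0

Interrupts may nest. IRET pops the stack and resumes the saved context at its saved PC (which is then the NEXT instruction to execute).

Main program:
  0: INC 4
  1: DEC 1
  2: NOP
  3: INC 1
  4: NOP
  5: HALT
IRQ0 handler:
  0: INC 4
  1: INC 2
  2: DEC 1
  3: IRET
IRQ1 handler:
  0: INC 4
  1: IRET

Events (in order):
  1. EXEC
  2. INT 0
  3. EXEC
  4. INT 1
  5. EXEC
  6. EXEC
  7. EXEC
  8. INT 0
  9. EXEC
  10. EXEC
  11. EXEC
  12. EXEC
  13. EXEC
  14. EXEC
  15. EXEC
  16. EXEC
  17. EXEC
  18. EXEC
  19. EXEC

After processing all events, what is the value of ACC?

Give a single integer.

Answer: 18

Derivation:
Event 1 (EXEC): [MAIN] PC=0: INC 4 -> ACC=4
Event 2 (INT 0): INT 0 arrives: push (MAIN, PC=1), enter IRQ0 at PC=0 (depth now 1)
Event 3 (EXEC): [IRQ0] PC=0: INC 4 -> ACC=8
Event 4 (INT 1): INT 1 arrives: push (IRQ0, PC=1), enter IRQ1 at PC=0 (depth now 2)
Event 5 (EXEC): [IRQ1] PC=0: INC 4 -> ACC=12
Event 6 (EXEC): [IRQ1] PC=1: IRET -> resume IRQ0 at PC=1 (depth now 1)
Event 7 (EXEC): [IRQ0] PC=1: INC 2 -> ACC=14
Event 8 (INT 0): INT 0 arrives: push (IRQ0, PC=2), enter IRQ0 at PC=0 (depth now 2)
Event 9 (EXEC): [IRQ0] PC=0: INC 4 -> ACC=18
Event 10 (EXEC): [IRQ0] PC=1: INC 2 -> ACC=20
Event 11 (EXEC): [IRQ0] PC=2: DEC 1 -> ACC=19
Event 12 (EXEC): [IRQ0] PC=3: IRET -> resume IRQ0 at PC=2 (depth now 1)
Event 13 (EXEC): [IRQ0] PC=2: DEC 1 -> ACC=18
Event 14 (EXEC): [IRQ0] PC=3: IRET -> resume MAIN at PC=1 (depth now 0)
Event 15 (EXEC): [MAIN] PC=1: DEC 1 -> ACC=17
Event 16 (EXEC): [MAIN] PC=2: NOP
Event 17 (EXEC): [MAIN] PC=3: INC 1 -> ACC=18
Event 18 (EXEC): [MAIN] PC=4: NOP
Event 19 (EXEC): [MAIN] PC=5: HALT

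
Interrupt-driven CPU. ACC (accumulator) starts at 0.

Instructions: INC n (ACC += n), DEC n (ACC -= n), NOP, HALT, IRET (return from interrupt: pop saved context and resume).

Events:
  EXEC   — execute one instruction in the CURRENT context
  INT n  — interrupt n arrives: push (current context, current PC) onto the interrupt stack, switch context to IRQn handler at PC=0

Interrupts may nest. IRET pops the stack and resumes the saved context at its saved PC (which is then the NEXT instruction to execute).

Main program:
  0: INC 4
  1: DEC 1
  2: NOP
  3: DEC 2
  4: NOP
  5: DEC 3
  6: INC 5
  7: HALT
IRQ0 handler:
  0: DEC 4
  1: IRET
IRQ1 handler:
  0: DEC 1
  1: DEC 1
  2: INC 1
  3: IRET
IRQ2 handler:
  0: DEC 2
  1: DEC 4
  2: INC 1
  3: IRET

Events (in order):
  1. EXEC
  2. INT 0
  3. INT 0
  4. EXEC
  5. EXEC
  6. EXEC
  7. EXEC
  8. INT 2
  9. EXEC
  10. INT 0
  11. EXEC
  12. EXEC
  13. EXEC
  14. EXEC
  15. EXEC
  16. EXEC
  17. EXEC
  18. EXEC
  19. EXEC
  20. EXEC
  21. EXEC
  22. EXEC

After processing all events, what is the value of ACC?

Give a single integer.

Answer: -14

Derivation:
Event 1 (EXEC): [MAIN] PC=0: INC 4 -> ACC=4
Event 2 (INT 0): INT 0 arrives: push (MAIN, PC=1), enter IRQ0 at PC=0 (depth now 1)
Event 3 (INT 0): INT 0 arrives: push (IRQ0, PC=0), enter IRQ0 at PC=0 (depth now 2)
Event 4 (EXEC): [IRQ0] PC=0: DEC 4 -> ACC=0
Event 5 (EXEC): [IRQ0] PC=1: IRET -> resume IRQ0 at PC=0 (depth now 1)
Event 6 (EXEC): [IRQ0] PC=0: DEC 4 -> ACC=-4
Event 7 (EXEC): [IRQ0] PC=1: IRET -> resume MAIN at PC=1 (depth now 0)
Event 8 (INT 2): INT 2 arrives: push (MAIN, PC=1), enter IRQ2 at PC=0 (depth now 1)
Event 9 (EXEC): [IRQ2] PC=0: DEC 2 -> ACC=-6
Event 10 (INT 0): INT 0 arrives: push (IRQ2, PC=1), enter IRQ0 at PC=0 (depth now 2)
Event 11 (EXEC): [IRQ0] PC=0: DEC 4 -> ACC=-10
Event 12 (EXEC): [IRQ0] PC=1: IRET -> resume IRQ2 at PC=1 (depth now 1)
Event 13 (EXEC): [IRQ2] PC=1: DEC 4 -> ACC=-14
Event 14 (EXEC): [IRQ2] PC=2: INC 1 -> ACC=-13
Event 15 (EXEC): [IRQ2] PC=3: IRET -> resume MAIN at PC=1 (depth now 0)
Event 16 (EXEC): [MAIN] PC=1: DEC 1 -> ACC=-14
Event 17 (EXEC): [MAIN] PC=2: NOP
Event 18 (EXEC): [MAIN] PC=3: DEC 2 -> ACC=-16
Event 19 (EXEC): [MAIN] PC=4: NOP
Event 20 (EXEC): [MAIN] PC=5: DEC 3 -> ACC=-19
Event 21 (EXEC): [MAIN] PC=6: INC 5 -> ACC=-14
Event 22 (EXEC): [MAIN] PC=7: HALT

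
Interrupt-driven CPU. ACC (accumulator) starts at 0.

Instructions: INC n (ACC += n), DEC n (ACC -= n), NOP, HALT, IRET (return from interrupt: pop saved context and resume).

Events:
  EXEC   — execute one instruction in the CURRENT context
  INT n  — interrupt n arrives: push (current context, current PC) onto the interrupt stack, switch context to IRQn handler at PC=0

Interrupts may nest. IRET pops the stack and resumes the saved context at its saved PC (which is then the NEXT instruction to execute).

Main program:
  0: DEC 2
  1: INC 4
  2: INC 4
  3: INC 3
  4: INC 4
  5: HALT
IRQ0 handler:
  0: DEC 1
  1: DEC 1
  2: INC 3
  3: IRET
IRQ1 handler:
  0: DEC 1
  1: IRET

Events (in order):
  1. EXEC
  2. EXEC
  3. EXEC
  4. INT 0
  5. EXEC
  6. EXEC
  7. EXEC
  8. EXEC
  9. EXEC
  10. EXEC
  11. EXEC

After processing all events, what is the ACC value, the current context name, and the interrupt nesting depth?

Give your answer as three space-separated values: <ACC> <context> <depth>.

Event 1 (EXEC): [MAIN] PC=0: DEC 2 -> ACC=-2
Event 2 (EXEC): [MAIN] PC=1: INC 4 -> ACC=2
Event 3 (EXEC): [MAIN] PC=2: INC 4 -> ACC=6
Event 4 (INT 0): INT 0 arrives: push (MAIN, PC=3), enter IRQ0 at PC=0 (depth now 1)
Event 5 (EXEC): [IRQ0] PC=0: DEC 1 -> ACC=5
Event 6 (EXEC): [IRQ0] PC=1: DEC 1 -> ACC=4
Event 7 (EXEC): [IRQ0] PC=2: INC 3 -> ACC=7
Event 8 (EXEC): [IRQ0] PC=3: IRET -> resume MAIN at PC=3 (depth now 0)
Event 9 (EXEC): [MAIN] PC=3: INC 3 -> ACC=10
Event 10 (EXEC): [MAIN] PC=4: INC 4 -> ACC=14
Event 11 (EXEC): [MAIN] PC=5: HALT

Answer: 14 MAIN 0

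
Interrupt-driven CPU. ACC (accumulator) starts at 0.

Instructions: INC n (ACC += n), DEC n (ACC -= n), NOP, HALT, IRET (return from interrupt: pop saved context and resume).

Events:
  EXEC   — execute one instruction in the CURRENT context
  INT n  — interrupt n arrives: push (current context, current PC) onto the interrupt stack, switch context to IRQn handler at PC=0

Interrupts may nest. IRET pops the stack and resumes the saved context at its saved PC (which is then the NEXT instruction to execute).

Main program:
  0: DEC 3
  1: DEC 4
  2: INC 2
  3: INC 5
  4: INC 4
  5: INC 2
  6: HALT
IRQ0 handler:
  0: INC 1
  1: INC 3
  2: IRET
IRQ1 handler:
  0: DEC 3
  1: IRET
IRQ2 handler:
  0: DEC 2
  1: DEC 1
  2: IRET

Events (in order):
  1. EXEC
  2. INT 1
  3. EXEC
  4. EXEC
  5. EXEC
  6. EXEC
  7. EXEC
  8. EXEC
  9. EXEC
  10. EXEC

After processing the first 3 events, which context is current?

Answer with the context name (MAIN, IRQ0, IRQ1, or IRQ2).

Answer: IRQ1

Derivation:
Event 1 (EXEC): [MAIN] PC=0: DEC 3 -> ACC=-3
Event 2 (INT 1): INT 1 arrives: push (MAIN, PC=1), enter IRQ1 at PC=0 (depth now 1)
Event 3 (EXEC): [IRQ1] PC=0: DEC 3 -> ACC=-6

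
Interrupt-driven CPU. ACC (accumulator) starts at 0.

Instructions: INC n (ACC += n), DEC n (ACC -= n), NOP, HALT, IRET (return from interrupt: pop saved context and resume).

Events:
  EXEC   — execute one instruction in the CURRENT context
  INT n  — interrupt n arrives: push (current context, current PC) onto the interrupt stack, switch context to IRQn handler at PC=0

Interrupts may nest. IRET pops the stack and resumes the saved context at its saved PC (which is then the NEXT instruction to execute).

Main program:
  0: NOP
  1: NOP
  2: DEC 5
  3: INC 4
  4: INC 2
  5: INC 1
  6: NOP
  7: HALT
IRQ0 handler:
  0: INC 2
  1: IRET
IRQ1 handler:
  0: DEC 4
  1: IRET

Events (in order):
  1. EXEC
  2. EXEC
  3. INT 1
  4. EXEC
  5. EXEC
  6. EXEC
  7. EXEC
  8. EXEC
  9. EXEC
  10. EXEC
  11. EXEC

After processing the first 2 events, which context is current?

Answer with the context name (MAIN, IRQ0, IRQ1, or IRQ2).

Event 1 (EXEC): [MAIN] PC=0: NOP
Event 2 (EXEC): [MAIN] PC=1: NOP

Answer: MAIN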